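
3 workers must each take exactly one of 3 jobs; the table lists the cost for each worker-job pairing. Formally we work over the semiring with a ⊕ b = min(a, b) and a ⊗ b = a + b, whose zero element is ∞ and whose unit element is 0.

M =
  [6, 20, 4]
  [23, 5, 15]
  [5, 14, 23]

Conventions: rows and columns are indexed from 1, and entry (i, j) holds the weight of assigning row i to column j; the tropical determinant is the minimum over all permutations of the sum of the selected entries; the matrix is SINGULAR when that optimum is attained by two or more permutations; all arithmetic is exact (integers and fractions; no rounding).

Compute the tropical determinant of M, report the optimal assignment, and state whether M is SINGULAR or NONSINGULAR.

σ = (1, 2, 3): 6 + 5 + 23 = 34
σ = (1, 3, 2): 6 + 15 + 14 = 35
σ = (2, 1, 3): 20 + 23 + 23 = 66
σ = (2, 3, 1): 20 + 15 + 5 = 40
σ = (3, 1, 2): 4 + 23 + 14 = 41
σ = (3, 2, 1): 4 + 5 + 5 = 14
Optimal value attained by: σ = (3, 2, 1).
Answer: det⊕(M) = 14; verdict: NONSINGULAR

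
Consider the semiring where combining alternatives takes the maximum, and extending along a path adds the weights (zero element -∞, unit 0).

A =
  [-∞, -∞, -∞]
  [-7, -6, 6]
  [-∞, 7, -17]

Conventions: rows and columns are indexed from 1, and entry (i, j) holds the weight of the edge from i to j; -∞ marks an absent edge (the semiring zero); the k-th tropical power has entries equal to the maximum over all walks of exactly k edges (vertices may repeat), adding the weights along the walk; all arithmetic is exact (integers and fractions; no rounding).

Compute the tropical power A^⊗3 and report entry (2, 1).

A^⊗2:
  [-∞, -∞, -∞]
  [-13, 13, 0]
  [0, 1, 13]
A^⊗3:
  [-∞, -∞, -∞]
  [6, 7, 19]
  [-6, 20, 7]
Key observation: the optimum is the walk 2->3->2->1, with weight 6 + 7 + (-7) = 6.
Optimal value attained by: walk 2->3->2->1.
Answer: (A^⊗3)[2][1] = 6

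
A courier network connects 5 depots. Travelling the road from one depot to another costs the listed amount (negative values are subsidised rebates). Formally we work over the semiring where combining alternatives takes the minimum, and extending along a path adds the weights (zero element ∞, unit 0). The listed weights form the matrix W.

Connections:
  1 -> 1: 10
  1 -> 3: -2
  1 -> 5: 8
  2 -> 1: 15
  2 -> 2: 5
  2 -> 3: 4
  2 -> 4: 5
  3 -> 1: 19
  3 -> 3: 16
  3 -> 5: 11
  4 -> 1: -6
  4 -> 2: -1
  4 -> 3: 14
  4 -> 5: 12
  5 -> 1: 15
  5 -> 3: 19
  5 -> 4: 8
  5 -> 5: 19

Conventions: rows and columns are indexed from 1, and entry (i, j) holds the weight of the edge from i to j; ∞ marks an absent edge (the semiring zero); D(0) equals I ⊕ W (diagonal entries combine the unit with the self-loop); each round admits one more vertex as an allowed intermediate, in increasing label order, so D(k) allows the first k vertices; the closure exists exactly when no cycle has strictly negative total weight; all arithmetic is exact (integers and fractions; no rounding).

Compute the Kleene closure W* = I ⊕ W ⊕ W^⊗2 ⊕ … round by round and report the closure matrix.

D(0):
  [0, ∞, -2, ∞, 8]
  [15, 0, 4, 5, ∞]
  [19, ∞, 0, ∞, 11]
  [-6, -1, 14, 0, 12]
  [15, ∞, 19, 8, 0]
D(1):
  [0, ∞, -2, ∞, 8]
  [15, 0, 4, 5, 23]
  [19, ∞, 0, ∞, 11]
  [-6, -1, -8, 0, 2]
  [15, ∞, 13, 8, 0]
D(2):
  [0, ∞, -2, ∞, 8]
  [15, 0, 4, 5, 23]
  [19, ∞, 0, ∞, 11]
  [-6, -1, -8, 0, 2]
  [15, ∞, 13, 8, 0]
D(3):
  [0, ∞, -2, ∞, 8]
  [15, 0, 4, 5, 15]
  [19, ∞, 0, ∞, 11]
  [-6, -1, -8, 0, 2]
  [15, ∞, 13, 8, 0]
D(4):
  [0, ∞, -2, ∞, 8]
  [-1, 0, -3, 5, 7]
  [19, ∞, 0, ∞, 11]
  [-6, -1, -8, 0, 2]
  [2, 7, 0, 8, 0]
D(5):
  [0, 15, -2, 16, 8]
  [-1, 0, -3, 5, 7]
  [13, 18, 0, 19, 11]
  [-6, -1, -8, 0, 2]
  [2, 7, 0, 8, 0]
Answer: W* = [[0, 15, -2, 16, 8], [-1, 0, -3, 5, 7], [13, 18, 0, 19, 11], [-6, -1, -8, 0, 2], [2, 7, 0, 8, 0]]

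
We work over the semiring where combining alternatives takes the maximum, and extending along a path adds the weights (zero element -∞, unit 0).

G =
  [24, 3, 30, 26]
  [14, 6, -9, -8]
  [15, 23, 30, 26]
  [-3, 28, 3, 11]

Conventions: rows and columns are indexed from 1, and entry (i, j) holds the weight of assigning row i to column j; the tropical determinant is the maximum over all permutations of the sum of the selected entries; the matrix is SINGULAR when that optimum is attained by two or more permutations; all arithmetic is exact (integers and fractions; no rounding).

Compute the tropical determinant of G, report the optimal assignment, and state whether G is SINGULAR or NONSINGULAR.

σ = (1, 2, 3, 4): 24 + 6 + 30 + 11 = 71
σ = (1, 2, 4, 3): 24 + 6 + 26 + 3 = 59
σ = (1, 3, 2, 4): 24 + (-9) + 23 + 11 = 49
σ = (1, 3, 4, 2): 24 + (-9) + 26 + 28 = 69
σ = (1, 4, 2, 3): 24 + (-8) + 23 + 3 = 42
σ = (1, 4, 3, 2): 24 + (-8) + 30 + 28 = 74
σ = (2, 1, 3, 4): 3 + 14 + 30 + 11 = 58
σ = (2, 1, 4, 3): 3 + 14 + 26 + 3 = 46
σ = (2, 3, 1, 4): 3 + (-9) + 15 + 11 = 20
σ = (2, 3, 4, 1): 3 + (-9) + 26 + (-3) = 17
σ = (2, 4, 1, 3): 3 + (-8) + 15 + 3 = 13
σ = (2, 4, 3, 1): 3 + (-8) + 30 + (-3) = 22
σ = (3, 1, 2, 4): 30 + 14 + 23 + 11 = 78
σ = (3, 1, 4, 2): 30 + 14 + 26 + 28 = 98
σ = (3, 2, 1, 4): 30 + 6 + 15 + 11 = 62
σ = (3, 2, 4, 1): 30 + 6 + 26 + (-3) = 59
σ = (3, 4, 1, 2): 30 + (-8) + 15 + 28 = 65
σ = (3, 4, 2, 1): 30 + (-8) + 23 + (-3) = 42
σ = (4, 1, 2, 3): 26 + 14 + 23 + 3 = 66
σ = (4, 1, 3, 2): 26 + 14 + 30 + 28 = 98
σ = (4, 2, 1, 3): 26 + 6 + 15 + 3 = 50
σ = (4, 2, 3, 1): 26 + 6 + 30 + (-3) = 59
σ = (4, 3, 1, 2): 26 + (-9) + 15 + 28 = 60
σ = (4, 3, 2, 1): 26 + (-9) + 23 + (-3) = 37
Optimal value attained by: σ = (3, 1, 4, 2).
Answer: det⊕(G) = 98; verdict: SINGULAR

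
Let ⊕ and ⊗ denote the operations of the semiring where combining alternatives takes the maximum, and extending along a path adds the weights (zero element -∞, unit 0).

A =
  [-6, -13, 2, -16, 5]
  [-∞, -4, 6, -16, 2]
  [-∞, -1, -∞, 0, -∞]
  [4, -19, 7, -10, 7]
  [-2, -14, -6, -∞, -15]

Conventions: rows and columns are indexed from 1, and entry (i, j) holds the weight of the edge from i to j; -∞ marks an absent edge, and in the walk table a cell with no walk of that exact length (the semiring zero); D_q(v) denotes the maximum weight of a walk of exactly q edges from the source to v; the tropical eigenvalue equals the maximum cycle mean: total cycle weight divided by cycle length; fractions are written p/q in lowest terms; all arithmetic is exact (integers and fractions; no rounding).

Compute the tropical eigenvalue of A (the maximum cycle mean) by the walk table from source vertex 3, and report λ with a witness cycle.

q=0: [-∞, -∞, 0, -∞, -∞]
q=1: [-∞, -1, -∞, 0, -∞]
q=2: [4, -5, 7, -10, 7]
q=3: [5, 6, 6, 7, 9]
q=4: [11, 5, 14, 6, 14]
q=5: [12, 13, 13, 14, 16]
Optimal cycle mean attained by: cycle 3->4->3, total 0 + 7, length 2.
Answer: λ = 7/2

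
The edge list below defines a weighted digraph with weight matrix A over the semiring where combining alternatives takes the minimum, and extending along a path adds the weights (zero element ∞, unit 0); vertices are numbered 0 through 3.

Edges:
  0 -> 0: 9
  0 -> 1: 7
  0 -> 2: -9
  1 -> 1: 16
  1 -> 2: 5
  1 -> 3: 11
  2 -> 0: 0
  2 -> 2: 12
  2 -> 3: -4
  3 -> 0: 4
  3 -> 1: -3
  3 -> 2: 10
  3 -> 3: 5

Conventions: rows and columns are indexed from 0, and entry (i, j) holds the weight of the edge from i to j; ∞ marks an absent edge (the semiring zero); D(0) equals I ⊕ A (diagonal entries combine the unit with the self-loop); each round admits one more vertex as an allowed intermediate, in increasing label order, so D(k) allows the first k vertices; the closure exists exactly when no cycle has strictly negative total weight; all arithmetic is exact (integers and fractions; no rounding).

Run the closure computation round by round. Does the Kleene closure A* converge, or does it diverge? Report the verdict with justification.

D(0):
  [0, 7, -9, ∞]
  [∞, 0, 5, 11]
  [0, ∞, 0, -4]
  [4, -3, 10, 0]
Detection: at round 1, diagonal entry (2, 2) turns strictly negative.
Key observation: the cycle 2->0->2 has total weight 0 + (-9), which is strictly negative.
Answer: DIVERGES — negative cycle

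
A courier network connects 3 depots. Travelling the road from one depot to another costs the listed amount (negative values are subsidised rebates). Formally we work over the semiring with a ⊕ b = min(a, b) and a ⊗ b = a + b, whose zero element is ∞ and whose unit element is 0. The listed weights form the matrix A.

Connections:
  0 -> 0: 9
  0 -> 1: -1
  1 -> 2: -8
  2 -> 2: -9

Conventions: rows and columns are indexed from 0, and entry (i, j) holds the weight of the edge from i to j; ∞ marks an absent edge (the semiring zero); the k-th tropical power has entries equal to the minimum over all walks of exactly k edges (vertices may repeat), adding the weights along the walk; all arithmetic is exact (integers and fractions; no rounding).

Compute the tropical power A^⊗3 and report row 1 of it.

A^⊗2:
  [18, 8, -9]
  [∞, ∞, -17]
  [∞, ∞, -18]
A^⊗3:
  [27, 17, -18]
  [∞, ∞, -26]
  [∞, ∞, -27]
Answer: row 1 of A^⊗3 = [∞, ∞, -26]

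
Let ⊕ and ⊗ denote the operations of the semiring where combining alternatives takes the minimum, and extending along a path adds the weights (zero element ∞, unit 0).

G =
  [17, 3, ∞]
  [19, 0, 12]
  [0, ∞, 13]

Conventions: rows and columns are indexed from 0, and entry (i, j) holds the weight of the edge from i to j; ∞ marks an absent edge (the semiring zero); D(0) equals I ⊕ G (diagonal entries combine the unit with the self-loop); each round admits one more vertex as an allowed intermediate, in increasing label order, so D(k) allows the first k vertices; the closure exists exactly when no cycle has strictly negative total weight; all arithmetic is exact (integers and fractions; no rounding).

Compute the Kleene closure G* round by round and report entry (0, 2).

D(0):
  [0, 3, ∞]
  [19, 0, 12]
  [0, ∞, 0]
D(1):
  [0, 3, ∞]
  [19, 0, 12]
  [0, 3, 0]
D(2):
  [0, 3, 15]
  [19, 0, 12]
  [0, 3, 0]
D(3):
  [0, 3, 15]
  [12, 0, 12]
  [0, 3, 0]
Answer: G*[0][2] = 15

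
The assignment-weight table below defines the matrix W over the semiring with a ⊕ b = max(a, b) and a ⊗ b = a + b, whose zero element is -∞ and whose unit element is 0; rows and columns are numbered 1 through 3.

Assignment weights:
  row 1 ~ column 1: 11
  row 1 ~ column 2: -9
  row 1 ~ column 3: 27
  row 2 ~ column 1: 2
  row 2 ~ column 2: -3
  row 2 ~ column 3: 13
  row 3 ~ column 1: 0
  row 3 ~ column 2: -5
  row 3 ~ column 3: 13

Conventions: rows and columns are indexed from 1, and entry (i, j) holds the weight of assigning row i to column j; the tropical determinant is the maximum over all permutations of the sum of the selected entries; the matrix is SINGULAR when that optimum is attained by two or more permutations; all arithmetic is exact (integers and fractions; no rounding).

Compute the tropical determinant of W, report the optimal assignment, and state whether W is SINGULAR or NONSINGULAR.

σ = (1, 2, 3): 11 + (-3) + 13 = 21
σ = (1, 3, 2): 11 + 13 + (-5) = 19
σ = (2, 1, 3): (-9) + 2 + 13 = 6
σ = (2, 3, 1): (-9) + 13 + 0 = 4
σ = (3, 1, 2): 27 + 2 + (-5) = 24
σ = (3, 2, 1): 27 + (-3) + 0 = 24
Optimal value attained by: σ = (3, 1, 2).
Answer: det⊕(W) = 24; verdict: SINGULAR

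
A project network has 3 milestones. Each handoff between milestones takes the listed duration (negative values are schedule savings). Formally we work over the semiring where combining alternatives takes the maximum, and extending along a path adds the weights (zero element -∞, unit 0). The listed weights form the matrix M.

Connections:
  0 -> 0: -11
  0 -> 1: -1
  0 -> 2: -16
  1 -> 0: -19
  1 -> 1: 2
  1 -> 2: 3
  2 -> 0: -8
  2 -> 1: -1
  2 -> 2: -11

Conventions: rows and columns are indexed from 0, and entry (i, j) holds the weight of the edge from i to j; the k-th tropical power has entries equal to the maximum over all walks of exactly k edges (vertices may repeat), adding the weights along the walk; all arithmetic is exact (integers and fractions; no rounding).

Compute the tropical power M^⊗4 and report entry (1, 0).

M^⊗2:
  [-20, 1, 2]
  [-5, 4, 5]
  [-19, 1, 2]
M^⊗3:
  [-6, 3, 4]
  [-3, 6, 7]
  [-6, 3, 4]
M^⊗4:
  [-4, 5, 6]
  [-1, 8, 9]
  [-4, 5, 6]
Key observation: the optimum is the walk 1->1->1->2->0, with weight 2 + 2 + 3 + (-8) = -1.
Optimal value attained by: walk 1->1->1->2->0.
Answer: (M^⊗4)[1][0] = -1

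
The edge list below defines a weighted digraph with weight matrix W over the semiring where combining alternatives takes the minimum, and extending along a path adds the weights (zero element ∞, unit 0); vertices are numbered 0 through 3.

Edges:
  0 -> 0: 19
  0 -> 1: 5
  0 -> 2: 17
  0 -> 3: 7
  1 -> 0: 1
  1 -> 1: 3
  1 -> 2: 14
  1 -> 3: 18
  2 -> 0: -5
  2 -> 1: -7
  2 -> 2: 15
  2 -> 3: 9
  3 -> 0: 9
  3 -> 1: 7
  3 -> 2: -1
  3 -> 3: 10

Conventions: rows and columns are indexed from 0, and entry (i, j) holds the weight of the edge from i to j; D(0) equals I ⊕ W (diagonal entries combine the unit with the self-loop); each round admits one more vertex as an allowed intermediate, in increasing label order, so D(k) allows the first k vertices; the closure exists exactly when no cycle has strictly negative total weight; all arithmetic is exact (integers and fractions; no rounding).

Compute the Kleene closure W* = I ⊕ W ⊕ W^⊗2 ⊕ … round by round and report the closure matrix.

D(0):
  [0, 5, 17, 7]
  [1, 0, 14, 18]
  [-5, -7, 0, 9]
  [9, 7, -1, 0]
D(1):
  [0, 5, 17, 7]
  [1, 0, 14, 8]
  [-5, -7, 0, 2]
  [9, 7, -1, 0]
D(2):
  [0, 5, 17, 7]
  [1, 0, 14, 8]
  [-6, -7, 0, 1]
  [8, 7, -1, 0]
D(3):
  [0, 5, 17, 7]
  [1, 0, 14, 8]
  [-6, -7, 0, 1]
  [-7, -8, -1, 0]
D(4):
  [0, -1, 6, 7]
  [1, 0, 7, 8]
  [-6, -7, 0, 1]
  [-7, -8, -1, 0]
Answer: W* = [[0, -1, 6, 7], [1, 0, 7, 8], [-6, -7, 0, 1], [-7, -8, -1, 0]]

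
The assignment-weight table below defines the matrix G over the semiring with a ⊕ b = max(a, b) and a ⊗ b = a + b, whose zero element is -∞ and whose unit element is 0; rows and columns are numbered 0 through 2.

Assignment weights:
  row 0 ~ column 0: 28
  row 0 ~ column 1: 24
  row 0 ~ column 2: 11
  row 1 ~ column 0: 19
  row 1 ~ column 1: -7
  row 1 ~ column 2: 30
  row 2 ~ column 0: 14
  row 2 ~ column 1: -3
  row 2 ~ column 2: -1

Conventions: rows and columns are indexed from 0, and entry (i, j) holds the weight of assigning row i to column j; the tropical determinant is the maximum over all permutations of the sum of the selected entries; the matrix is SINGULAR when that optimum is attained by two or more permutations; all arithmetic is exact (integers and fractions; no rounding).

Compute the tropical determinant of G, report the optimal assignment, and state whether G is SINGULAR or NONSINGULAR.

σ = (0, 1, 2): 28 + (-7) + (-1) = 20
σ = (0, 2, 1): 28 + 30 + (-3) = 55
σ = (1, 0, 2): 24 + 19 + (-1) = 42
σ = (1, 2, 0): 24 + 30 + 14 = 68
σ = (2, 0, 1): 11 + 19 + (-3) = 27
σ = (2, 1, 0): 11 + (-7) + 14 = 18
Optimal value attained by: σ = (1, 2, 0).
Answer: det⊕(G) = 68; verdict: NONSINGULAR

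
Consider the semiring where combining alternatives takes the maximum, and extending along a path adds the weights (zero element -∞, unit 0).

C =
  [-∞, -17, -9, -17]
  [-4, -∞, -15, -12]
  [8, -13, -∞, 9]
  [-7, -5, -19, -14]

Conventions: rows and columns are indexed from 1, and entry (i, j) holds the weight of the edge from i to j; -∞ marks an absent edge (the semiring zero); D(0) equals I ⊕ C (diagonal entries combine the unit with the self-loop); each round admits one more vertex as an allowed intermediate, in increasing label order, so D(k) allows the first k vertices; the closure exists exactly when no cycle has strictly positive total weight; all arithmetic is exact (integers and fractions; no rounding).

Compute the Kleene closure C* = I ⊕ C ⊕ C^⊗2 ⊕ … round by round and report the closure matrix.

D(0):
  [0, -17, -9, -17]
  [-4, 0, -15, -12]
  [8, -13, 0, 9]
  [-7, -5, -19, 0]
D(1):
  [0, -17, -9, -17]
  [-4, 0, -13, -12]
  [8, -9, 0, 9]
  [-7, -5, -16, 0]
D(2):
  [0, -17, -9, -17]
  [-4, 0, -13, -12]
  [8, -9, 0, 9]
  [-7, -5, -16, 0]
D(3):
  [0, -17, -9, 0]
  [-4, 0, -13, -4]
  [8, -9, 0, 9]
  [-7, -5, -16, 0]
D(4):
  [0, -5, -9, 0]
  [-4, 0, -13, -4]
  [8, 4, 0, 9]
  [-7, -5, -16, 0]
Answer: C* = [[0, -5, -9, 0], [-4, 0, -13, -4], [8, 4, 0, 9], [-7, -5, -16, 0]]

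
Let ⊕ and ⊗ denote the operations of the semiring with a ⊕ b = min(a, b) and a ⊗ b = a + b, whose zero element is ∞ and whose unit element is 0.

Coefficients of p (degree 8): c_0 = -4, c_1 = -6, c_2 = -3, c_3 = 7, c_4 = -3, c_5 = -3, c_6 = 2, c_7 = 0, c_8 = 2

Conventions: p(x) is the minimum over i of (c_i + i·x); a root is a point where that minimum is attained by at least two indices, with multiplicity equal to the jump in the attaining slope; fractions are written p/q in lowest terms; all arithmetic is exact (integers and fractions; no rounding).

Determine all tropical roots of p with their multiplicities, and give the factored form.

hull edge (i=0, c=-4) to (i=1, c=-6): slope -2, span 1
hull edge (i=1, c=-6) to (i=5, c=-3): slope 3/4, span 4
hull edge (i=5, c=-3) to (i=7, c=0): slope 3/2, span 2
hull edge (i=7, c=0) to (i=8, c=2): slope 2, span 1
Factored form: p(x) = 2 ⊗ (x ⊕ (-2)) ⊗ (x ⊕ (-3/2)) ⊗ (x ⊕ (-3/2)) ⊗ (x ⊕ (-3/4)) ⊗ (x ⊕ (-3/4)) ⊗ (x ⊕ (-3/4)) ⊗ (x ⊕ (-3/4)) ⊗ (x ⊕ 2)
Answer: roots = -2 (mult 1), -3/2 (mult 2), -3/4 (mult 4), 2 (mult 1)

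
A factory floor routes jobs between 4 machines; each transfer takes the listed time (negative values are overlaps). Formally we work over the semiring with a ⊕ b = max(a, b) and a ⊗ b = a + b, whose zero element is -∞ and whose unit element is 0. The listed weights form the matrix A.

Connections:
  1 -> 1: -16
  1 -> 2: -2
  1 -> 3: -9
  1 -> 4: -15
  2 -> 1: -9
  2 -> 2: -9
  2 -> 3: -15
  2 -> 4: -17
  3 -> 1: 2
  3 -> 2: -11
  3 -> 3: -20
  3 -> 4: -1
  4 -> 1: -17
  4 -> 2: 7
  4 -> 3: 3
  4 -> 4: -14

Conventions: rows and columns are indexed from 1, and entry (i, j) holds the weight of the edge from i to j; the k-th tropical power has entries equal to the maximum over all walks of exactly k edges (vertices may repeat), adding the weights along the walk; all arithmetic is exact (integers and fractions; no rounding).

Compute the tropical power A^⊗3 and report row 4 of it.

A^⊗2:
  [-7, -8, -12, -10]
  [-13, -10, -14, -16]
  [-14, 6, 2, -13]
  [5, -2, -8, 2]
A^⊗3:
  [-10, -3, -7, -13]
  [-12, -9, -13, -15]
  [4, -3, -9, 1]
  [-6, 9, 5, -9]
Answer: row 4 of A^⊗3 = [-6, 9, 5, -9]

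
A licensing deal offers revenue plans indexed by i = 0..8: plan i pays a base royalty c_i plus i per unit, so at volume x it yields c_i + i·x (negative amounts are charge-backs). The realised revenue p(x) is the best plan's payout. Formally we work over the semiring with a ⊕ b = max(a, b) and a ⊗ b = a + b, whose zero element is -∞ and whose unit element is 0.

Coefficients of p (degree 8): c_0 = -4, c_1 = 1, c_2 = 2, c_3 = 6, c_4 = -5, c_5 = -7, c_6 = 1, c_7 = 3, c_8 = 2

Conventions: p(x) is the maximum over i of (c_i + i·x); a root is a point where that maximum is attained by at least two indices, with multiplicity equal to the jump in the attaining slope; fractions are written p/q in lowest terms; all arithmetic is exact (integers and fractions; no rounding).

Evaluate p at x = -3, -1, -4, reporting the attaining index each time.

p(-3) = max(-4+0·(-3)=-4, 1+1·(-3)=-2, 2+2·(-3)=-4, 6+3·(-3)=-3, -5+4·(-3)=-17, -7+5·(-3)=-22, 1+6·(-3)=-17, 3+7·(-3)=-18, 2+8·(-3)=-22) = -2 (attained by i=1)
p(-1) = max(-4+0·(-1)=-4, 1+1·(-1)=0, 2+2·(-1)=0, 6+3·(-1)=3, -5+4·(-1)=-9, -7+5·(-1)=-12, 1+6·(-1)=-5, 3+7·(-1)=-4, 2+8·(-1)=-6) = 3 (attained by i=3)
p(-4) = max(-4+0·(-4)=-4, 1+1·(-4)=-3, 2+2·(-4)=-6, 6+3·(-4)=-6, -5+4·(-4)=-21, -7+5·(-4)=-27, 1+6·(-4)=-23, 3+7·(-4)=-25, 2+8·(-4)=-30) = -3 (attained by i=1)
Answer: p(-3) = -2; p(-1) = 3; p(-4) = -3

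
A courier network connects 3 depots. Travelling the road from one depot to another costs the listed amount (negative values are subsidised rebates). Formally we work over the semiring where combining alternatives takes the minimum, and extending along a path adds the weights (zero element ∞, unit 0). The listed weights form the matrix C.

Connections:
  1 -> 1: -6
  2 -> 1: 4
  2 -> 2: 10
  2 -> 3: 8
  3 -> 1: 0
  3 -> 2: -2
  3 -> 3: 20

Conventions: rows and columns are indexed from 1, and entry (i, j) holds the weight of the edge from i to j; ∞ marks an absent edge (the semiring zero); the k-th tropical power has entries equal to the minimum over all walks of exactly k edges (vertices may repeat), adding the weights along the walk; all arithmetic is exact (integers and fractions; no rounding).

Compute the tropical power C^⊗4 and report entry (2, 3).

C^⊗2:
  [-12, ∞, ∞]
  [-2, 6, 18]
  [-6, 8, 6]
C^⊗3:
  [-18, ∞, ∞]
  [-8, 16, 14]
  [-12, 4, 16]
C^⊗4:
  [-24, ∞, ∞]
  [-14, 12, 24]
  [-18, 14, 12]
Key observation: the optimum is the walk 2->2->3->2->3, with weight 10 + 8 + (-2) + 8 = 24.
Optimal value attained by: walk 2->2->3->2->3.
Answer: (C^⊗4)[2][3] = 24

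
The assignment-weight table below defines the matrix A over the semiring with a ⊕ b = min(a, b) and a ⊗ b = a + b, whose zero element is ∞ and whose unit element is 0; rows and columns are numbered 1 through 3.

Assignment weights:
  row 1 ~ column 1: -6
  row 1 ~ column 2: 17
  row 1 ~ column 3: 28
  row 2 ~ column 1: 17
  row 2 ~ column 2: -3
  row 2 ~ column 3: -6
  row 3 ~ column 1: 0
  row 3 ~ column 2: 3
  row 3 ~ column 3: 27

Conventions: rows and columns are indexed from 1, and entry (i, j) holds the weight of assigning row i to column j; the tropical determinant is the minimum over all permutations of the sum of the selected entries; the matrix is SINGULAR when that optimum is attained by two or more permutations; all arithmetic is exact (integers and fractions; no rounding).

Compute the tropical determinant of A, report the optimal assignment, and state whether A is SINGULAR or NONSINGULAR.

σ = (1, 2, 3): (-6) + (-3) + 27 = 18
σ = (1, 3, 2): (-6) + (-6) + 3 = -9
σ = (2, 1, 3): 17 + 17 + 27 = 61
σ = (2, 3, 1): 17 + (-6) + 0 = 11
σ = (3, 1, 2): 28 + 17 + 3 = 48
σ = (3, 2, 1): 28 + (-3) + 0 = 25
Optimal value attained by: σ = (1, 3, 2).
Answer: det⊕(A) = -9; verdict: NONSINGULAR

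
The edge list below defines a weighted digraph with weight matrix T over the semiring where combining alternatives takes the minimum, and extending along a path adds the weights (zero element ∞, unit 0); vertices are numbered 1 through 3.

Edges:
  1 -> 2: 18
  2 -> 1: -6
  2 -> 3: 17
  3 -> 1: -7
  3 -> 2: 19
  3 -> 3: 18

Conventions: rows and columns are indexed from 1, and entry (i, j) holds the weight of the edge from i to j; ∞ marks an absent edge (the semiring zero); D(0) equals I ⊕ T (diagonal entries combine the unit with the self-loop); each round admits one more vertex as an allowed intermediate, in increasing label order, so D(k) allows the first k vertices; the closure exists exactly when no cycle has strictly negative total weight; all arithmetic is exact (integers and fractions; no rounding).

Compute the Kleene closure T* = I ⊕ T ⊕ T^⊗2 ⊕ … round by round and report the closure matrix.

D(0):
  [0, 18, ∞]
  [-6, 0, 17]
  [-7, 19, 0]
D(1):
  [0, 18, ∞]
  [-6, 0, 17]
  [-7, 11, 0]
D(2):
  [0, 18, 35]
  [-6, 0, 17]
  [-7, 11, 0]
D(3):
  [0, 18, 35]
  [-6, 0, 17]
  [-7, 11, 0]
Answer: T* = [[0, 18, 35], [-6, 0, 17], [-7, 11, 0]]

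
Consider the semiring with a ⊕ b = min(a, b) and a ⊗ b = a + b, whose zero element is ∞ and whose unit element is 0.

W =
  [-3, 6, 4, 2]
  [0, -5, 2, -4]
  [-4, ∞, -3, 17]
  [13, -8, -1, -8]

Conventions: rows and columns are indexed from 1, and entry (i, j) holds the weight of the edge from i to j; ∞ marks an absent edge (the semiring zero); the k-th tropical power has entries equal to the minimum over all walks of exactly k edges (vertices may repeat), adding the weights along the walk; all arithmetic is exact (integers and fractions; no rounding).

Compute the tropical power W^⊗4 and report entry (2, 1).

W^⊗2:
  [-6, -6, 1, -6]
  [-5, -12, -5, -12]
  [-7, 2, -6, -2]
  [-8, -16, -9, -16]
W^⊗3:
  [-9, -14, -7, -14]
  [-12, -20, -13, -20]
  [-10, -10, -9, -10]
  [-16, -24, -17, -24]
W^⊗4:
  [-14, -22, -15, -22]
  [-20, -28, -21, -28]
  [-13, -18, -12, -18]
  [-24, -32, -25, -32]
Key observation: the optimum is the walk 2->4->4->2->1, with weight (-4) + (-8) + (-8) + 0 = -20.
Optimal value attained by: walk 2->4->4->2->1.
Answer: (W^⊗4)[2][1] = -20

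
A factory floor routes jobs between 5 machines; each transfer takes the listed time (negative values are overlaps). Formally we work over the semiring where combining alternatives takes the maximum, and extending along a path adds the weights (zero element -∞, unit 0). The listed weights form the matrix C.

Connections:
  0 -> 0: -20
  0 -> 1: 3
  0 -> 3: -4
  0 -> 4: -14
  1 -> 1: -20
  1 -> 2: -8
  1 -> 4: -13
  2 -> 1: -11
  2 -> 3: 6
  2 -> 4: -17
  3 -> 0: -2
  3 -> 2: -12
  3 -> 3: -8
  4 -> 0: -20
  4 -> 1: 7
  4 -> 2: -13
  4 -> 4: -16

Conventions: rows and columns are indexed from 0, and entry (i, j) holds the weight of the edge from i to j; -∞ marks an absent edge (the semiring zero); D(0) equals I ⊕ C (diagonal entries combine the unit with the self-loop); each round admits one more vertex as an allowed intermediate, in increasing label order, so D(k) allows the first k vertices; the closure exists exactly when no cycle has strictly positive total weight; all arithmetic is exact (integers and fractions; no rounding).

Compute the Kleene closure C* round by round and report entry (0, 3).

D(0):
  [0, 3, -∞, -4, -14]
  [-∞, 0, -8, -∞, -13]
  [-∞, -11, 0, 6, -17]
  [-2, -∞, -12, 0, -∞]
  [-20, 7, -13, -∞, 0]
D(1):
  [0, 3, -∞, -4, -14]
  [-∞, 0, -8, -∞, -13]
  [-∞, -11, 0, 6, -17]
  [-2, 1, -12, 0, -16]
  [-20, 7, -13, -24, 0]
D(2):
  [0, 3, -5, -4, -10]
  [-∞, 0, -8, -∞, -13]
  [-∞, -11, 0, 6, -17]
  [-2, 1, -7, 0, -12]
  [-20, 7, -1, -24, 0]
D(3):
  [0, 3, -5, 1, -10]
  [-∞, 0, -8, -2, -13]
  [-∞, -11, 0, 6, -17]
  [-2, 1, -7, 0, -12]
  [-20, 7, -1, 5, 0]
D(4):
  [0, 3, -5, 1, -10]
  [-4, 0, -8, -2, -13]
  [4, 7, 0, 6, -6]
  [-2, 1, -7, 0, -12]
  [3, 7, -1, 5, 0]
D(5):
  [0, 3, -5, 1, -10]
  [-4, 0, -8, -2, -13]
  [4, 7, 0, 6, -6]
  [-2, 1, -7, 0, -12]
  [3, 7, -1, 5, 0]
Answer: C*[0][3] = 1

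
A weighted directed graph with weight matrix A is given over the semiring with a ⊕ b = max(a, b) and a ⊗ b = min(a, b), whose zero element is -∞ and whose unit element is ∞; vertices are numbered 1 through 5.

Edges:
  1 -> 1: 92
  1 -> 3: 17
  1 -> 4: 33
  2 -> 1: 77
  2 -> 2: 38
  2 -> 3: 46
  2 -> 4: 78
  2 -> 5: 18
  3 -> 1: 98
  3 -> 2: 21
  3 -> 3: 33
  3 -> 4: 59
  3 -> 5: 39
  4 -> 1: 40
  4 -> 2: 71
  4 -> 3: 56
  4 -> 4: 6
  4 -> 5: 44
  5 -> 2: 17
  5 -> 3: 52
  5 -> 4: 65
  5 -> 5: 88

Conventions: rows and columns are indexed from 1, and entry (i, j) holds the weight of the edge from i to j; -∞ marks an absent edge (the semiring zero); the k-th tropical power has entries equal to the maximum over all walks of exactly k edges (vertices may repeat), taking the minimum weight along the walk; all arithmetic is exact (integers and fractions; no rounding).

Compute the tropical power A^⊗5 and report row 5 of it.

A^⊗2:
  [92, 33, 33, 33, 33]
  [77, 71, 56, 46, 44]
  [92, 59, 56, 39, 44]
  [71, 38, 46, 71, 44]
  [52, 65, 56, 65, 88]
A^⊗3:
  [92, 33, 33, 33, 33]
  [77, 46, 46, 71, 44]
  [92, 39, 46, 59, 44]
  [71, 71, 56, 46, 44]
  [65, 65, 56, 65, 88]
A^⊗4:
  [92, 33, 33, 33, 33]
  [77, 71, 56, 46, 44]
  [92, 59, 56, 46, 44]
  [71, 46, 46, 71, 44]
  [65, 65, 56, 65, 88]
A^⊗5:
  [92, 33, 33, 33, 33]
  [77, 46, 46, 71, 44]
  [92, 46, 46, 59, 44]
  [71, 71, 56, 46, 44]
  [65, 65, 56, 65, 88]
Answer: row 5 of A^⊗5 = [65, 65, 56, 65, 88]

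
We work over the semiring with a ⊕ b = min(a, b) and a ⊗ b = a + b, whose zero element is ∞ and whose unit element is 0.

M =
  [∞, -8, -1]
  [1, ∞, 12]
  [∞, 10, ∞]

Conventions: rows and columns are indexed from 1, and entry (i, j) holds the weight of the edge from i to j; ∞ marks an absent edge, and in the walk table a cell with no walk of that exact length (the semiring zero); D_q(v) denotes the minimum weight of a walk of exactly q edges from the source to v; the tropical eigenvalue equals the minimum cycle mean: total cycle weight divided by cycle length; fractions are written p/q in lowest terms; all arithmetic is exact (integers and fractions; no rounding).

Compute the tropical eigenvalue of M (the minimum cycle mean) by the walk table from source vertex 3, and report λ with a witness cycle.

q=0: [∞, ∞, 0]
q=1: [∞, 10, ∞]
q=2: [11, ∞, 22]
q=3: [∞, 3, 10]
Optimal cycle mean attained by: cycle 1->2->1, total (-8) + 1, length 2.
Answer: λ = -7/2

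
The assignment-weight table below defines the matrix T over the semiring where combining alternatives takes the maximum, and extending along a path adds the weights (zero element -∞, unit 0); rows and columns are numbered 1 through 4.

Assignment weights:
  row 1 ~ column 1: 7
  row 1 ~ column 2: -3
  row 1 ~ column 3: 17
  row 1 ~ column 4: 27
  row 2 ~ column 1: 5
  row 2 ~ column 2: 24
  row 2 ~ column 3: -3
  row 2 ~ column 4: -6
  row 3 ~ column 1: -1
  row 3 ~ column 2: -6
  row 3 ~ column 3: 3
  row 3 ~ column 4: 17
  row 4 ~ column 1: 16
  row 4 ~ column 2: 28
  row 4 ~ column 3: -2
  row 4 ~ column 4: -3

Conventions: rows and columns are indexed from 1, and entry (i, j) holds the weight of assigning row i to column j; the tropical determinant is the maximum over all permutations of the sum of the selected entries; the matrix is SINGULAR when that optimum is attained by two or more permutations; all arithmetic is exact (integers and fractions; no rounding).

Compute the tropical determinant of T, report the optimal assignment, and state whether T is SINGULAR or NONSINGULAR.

σ = (1, 2, 3, 4): 7 + 24 + 3 + (-3) = 31
σ = (1, 2, 4, 3): 7 + 24 + 17 + (-2) = 46
σ = (1, 3, 2, 4): 7 + (-3) + (-6) + (-3) = -5
σ = (1, 3, 4, 2): 7 + (-3) + 17 + 28 = 49
σ = (1, 4, 2, 3): 7 + (-6) + (-6) + (-2) = -7
σ = (1, 4, 3, 2): 7 + (-6) + 3 + 28 = 32
σ = (2, 1, 3, 4): (-3) + 5 + 3 + (-3) = 2
σ = (2, 1, 4, 3): (-3) + 5 + 17 + (-2) = 17
σ = (2, 3, 1, 4): (-3) + (-3) + (-1) + (-3) = -10
σ = (2, 3, 4, 1): (-3) + (-3) + 17 + 16 = 27
σ = (2, 4, 1, 3): (-3) + (-6) + (-1) + (-2) = -12
σ = (2, 4, 3, 1): (-3) + (-6) + 3 + 16 = 10
σ = (3, 1, 2, 4): 17 + 5 + (-6) + (-3) = 13
σ = (3, 1, 4, 2): 17 + 5 + 17 + 28 = 67
σ = (3, 2, 1, 4): 17 + 24 + (-1) + (-3) = 37
σ = (3, 2, 4, 1): 17 + 24 + 17 + 16 = 74
σ = (3, 4, 1, 2): 17 + (-6) + (-1) + 28 = 38
σ = (3, 4, 2, 1): 17 + (-6) + (-6) + 16 = 21
σ = (4, 1, 2, 3): 27 + 5 + (-6) + (-2) = 24
σ = (4, 1, 3, 2): 27 + 5 + 3 + 28 = 63
σ = (4, 2, 1, 3): 27 + 24 + (-1) + (-2) = 48
σ = (4, 2, 3, 1): 27 + 24 + 3 + 16 = 70
σ = (4, 3, 1, 2): 27 + (-3) + (-1) + 28 = 51
σ = (4, 3, 2, 1): 27 + (-3) + (-6) + 16 = 34
Optimal value attained by: σ = (3, 2, 4, 1).
Answer: det⊕(T) = 74; verdict: NONSINGULAR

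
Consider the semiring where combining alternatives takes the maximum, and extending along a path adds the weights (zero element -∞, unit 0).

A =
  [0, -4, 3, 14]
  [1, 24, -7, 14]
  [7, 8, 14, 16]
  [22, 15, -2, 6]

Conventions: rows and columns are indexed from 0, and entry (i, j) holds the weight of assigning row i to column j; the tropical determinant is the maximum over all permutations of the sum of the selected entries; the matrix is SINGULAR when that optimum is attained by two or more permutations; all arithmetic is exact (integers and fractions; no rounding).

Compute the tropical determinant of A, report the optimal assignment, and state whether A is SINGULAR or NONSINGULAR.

σ = (0, 1, 2, 3): 0 + 24 + 14 + 6 = 44
σ = (0, 1, 3, 2): 0 + 24 + 16 + (-2) = 38
σ = (0, 2, 1, 3): 0 + (-7) + 8 + 6 = 7
σ = (0, 2, 3, 1): 0 + (-7) + 16 + 15 = 24
σ = (0, 3, 1, 2): 0 + 14 + 8 + (-2) = 20
σ = (0, 3, 2, 1): 0 + 14 + 14 + 15 = 43
σ = (1, 0, 2, 3): (-4) + 1 + 14 + 6 = 17
σ = (1, 0, 3, 2): (-4) + 1 + 16 + (-2) = 11
σ = (1, 2, 0, 3): (-4) + (-7) + 7 + 6 = 2
σ = (1, 2, 3, 0): (-4) + (-7) + 16 + 22 = 27
σ = (1, 3, 0, 2): (-4) + 14 + 7 + (-2) = 15
σ = (1, 3, 2, 0): (-4) + 14 + 14 + 22 = 46
σ = (2, 0, 1, 3): 3 + 1 + 8 + 6 = 18
σ = (2, 0, 3, 1): 3 + 1 + 16 + 15 = 35
σ = (2, 1, 0, 3): 3 + 24 + 7 + 6 = 40
σ = (2, 1, 3, 0): 3 + 24 + 16 + 22 = 65
σ = (2, 3, 0, 1): 3 + 14 + 7 + 15 = 39
σ = (2, 3, 1, 0): 3 + 14 + 8 + 22 = 47
σ = (3, 0, 1, 2): 14 + 1 + 8 + (-2) = 21
σ = (3, 0, 2, 1): 14 + 1 + 14 + 15 = 44
σ = (3, 1, 0, 2): 14 + 24 + 7 + (-2) = 43
σ = (3, 1, 2, 0): 14 + 24 + 14 + 22 = 74
σ = (3, 2, 0, 1): 14 + (-7) + 7 + 15 = 29
σ = (3, 2, 1, 0): 14 + (-7) + 8 + 22 = 37
Optimal value attained by: σ = (3, 1, 2, 0).
Answer: det⊕(A) = 74; verdict: NONSINGULAR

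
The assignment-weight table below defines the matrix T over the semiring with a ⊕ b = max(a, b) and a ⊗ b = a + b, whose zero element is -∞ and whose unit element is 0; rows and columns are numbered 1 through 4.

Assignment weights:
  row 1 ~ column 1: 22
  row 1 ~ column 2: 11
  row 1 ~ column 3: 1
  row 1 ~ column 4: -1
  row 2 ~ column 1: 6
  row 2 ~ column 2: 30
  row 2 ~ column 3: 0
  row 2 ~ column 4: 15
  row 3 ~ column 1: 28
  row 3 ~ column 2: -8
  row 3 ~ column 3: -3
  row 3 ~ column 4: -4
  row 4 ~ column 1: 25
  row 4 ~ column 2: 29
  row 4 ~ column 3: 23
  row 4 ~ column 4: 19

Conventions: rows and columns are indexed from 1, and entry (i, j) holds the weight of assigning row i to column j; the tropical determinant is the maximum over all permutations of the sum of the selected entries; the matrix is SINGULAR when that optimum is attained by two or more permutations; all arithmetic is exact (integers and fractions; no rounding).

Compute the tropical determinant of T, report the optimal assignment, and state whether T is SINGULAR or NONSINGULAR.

σ = (1, 2, 3, 4): 22 + 30 + (-3) + 19 = 68
σ = (1, 2, 4, 3): 22 + 30 + (-4) + 23 = 71
σ = (1, 3, 2, 4): 22 + 0 + (-8) + 19 = 33
σ = (1, 3, 4, 2): 22 + 0 + (-4) + 29 = 47
σ = (1, 4, 2, 3): 22 + 15 + (-8) + 23 = 52
σ = (1, 4, 3, 2): 22 + 15 + (-3) + 29 = 63
σ = (2, 1, 3, 4): 11 + 6 + (-3) + 19 = 33
σ = (2, 1, 4, 3): 11 + 6 + (-4) + 23 = 36
σ = (2, 3, 1, 4): 11 + 0 + 28 + 19 = 58
σ = (2, 3, 4, 1): 11 + 0 + (-4) + 25 = 32
σ = (2, 4, 1, 3): 11 + 15 + 28 + 23 = 77
σ = (2, 4, 3, 1): 11 + 15 + (-3) + 25 = 48
σ = (3, 1, 2, 4): 1 + 6 + (-8) + 19 = 18
σ = (3, 1, 4, 2): 1 + 6 + (-4) + 29 = 32
σ = (3, 2, 1, 4): 1 + 30 + 28 + 19 = 78
σ = (3, 2, 4, 1): 1 + 30 + (-4) + 25 = 52
σ = (3, 4, 1, 2): 1 + 15 + 28 + 29 = 73
σ = (3, 4, 2, 1): 1 + 15 + (-8) + 25 = 33
σ = (4, 1, 2, 3): (-1) + 6 + (-8) + 23 = 20
σ = (4, 1, 3, 2): (-1) + 6 + (-3) + 29 = 31
σ = (4, 2, 1, 3): (-1) + 30 + 28 + 23 = 80
σ = (4, 2, 3, 1): (-1) + 30 + (-3) + 25 = 51
σ = (4, 3, 1, 2): (-1) + 0 + 28 + 29 = 56
σ = (4, 3, 2, 1): (-1) + 0 + (-8) + 25 = 16
Optimal value attained by: σ = (4, 2, 1, 3).
Answer: det⊕(T) = 80; verdict: NONSINGULAR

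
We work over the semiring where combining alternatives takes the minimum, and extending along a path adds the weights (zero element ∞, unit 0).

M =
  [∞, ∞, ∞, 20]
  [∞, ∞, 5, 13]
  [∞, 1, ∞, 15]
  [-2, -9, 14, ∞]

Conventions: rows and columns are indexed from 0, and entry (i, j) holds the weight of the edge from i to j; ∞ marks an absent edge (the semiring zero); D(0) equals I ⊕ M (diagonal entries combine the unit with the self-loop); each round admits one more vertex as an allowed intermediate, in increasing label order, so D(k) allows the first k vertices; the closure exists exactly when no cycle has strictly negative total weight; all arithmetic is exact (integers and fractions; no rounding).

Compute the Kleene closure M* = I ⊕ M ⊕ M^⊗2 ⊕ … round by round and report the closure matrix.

D(0):
  [0, ∞, ∞, 20]
  [∞, 0, 5, 13]
  [∞, 1, 0, 15]
  [-2, -9, 14, 0]
D(1):
  [0, ∞, ∞, 20]
  [∞, 0, 5, 13]
  [∞, 1, 0, 15]
  [-2, -9, 14, 0]
D(2):
  [0, ∞, ∞, 20]
  [∞, 0, 5, 13]
  [∞, 1, 0, 14]
  [-2, -9, -4, 0]
D(3):
  [0, ∞, ∞, 20]
  [∞, 0, 5, 13]
  [∞, 1, 0, 14]
  [-2, -9, -4, 0]
D(4):
  [0, 11, 16, 20]
  [11, 0, 5, 13]
  [12, 1, 0, 14]
  [-2, -9, -4, 0]
Answer: M* = [[0, 11, 16, 20], [11, 0, 5, 13], [12, 1, 0, 14], [-2, -9, -4, 0]]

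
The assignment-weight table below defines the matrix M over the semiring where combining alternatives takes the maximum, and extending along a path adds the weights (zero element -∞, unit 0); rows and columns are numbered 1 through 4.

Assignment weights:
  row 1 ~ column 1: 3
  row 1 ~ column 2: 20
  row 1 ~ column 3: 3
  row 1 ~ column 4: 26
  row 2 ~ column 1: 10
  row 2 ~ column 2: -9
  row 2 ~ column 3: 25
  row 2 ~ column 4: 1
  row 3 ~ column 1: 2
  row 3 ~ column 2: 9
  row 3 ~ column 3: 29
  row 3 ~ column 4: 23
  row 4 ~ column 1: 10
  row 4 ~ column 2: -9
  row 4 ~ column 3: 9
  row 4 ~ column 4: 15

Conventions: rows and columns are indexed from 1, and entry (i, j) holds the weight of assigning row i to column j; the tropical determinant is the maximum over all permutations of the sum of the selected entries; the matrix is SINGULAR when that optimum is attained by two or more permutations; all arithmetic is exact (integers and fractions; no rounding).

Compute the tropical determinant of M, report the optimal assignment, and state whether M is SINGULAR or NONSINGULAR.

σ = (1, 2, 3, 4): 3 + (-9) + 29 + 15 = 38
σ = (1, 2, 4, 3): 3 + (-9) + 23 + 9 = 26
σ = (1, 3, 2, 4): 3 + 25 + 9 + 15 = 52
σ = (1, 3, 4, 2): 3 + 25 + 23 + (-9) = 42
σ = (1, 4, 2, 3): 3 + 1 + 9 + 9 = 22
σ = (1, 4, 3, 2): 3 + 1 + 29 + (-9) = 24
σ = (2, 1, 3, 4): 20 + 10 + 29 + 15 = 74
σ = (2, 1, 4, 3): 20 + 10 + 23 + 9 = 62
σ = (2, 3, 1, 4): 20 + 25 + 2 + 15 = 62
σ = (2, 3, 4, 1): 20 + 25 + 23 + 10 = 78
σ = (2, 4, 1, 3): 20 + 1 + 2 + 9 = 32
σ = (2, 4, 3, 1): 20 + 1 + 29 + 10 = 60
σ = (3, 1, 2, 4): 3 + 10 + 9 + 15 = 37
σ = (3, 1, 4, 2): 3 + 10 + 23 + (-9) = 27
σ = (3, 2, 1, 4): 3 + (-9) + 2 + 15 = 11
σ = (3, 2, 4, 1): 3 + (-9) + 23 + 10 = 27
σ = (3, 4, 1, 2): 3 + 1 + 2 + (-9) = -3
σ = (3, 4, 2, 1): 3 + 1 + 9 + 10 = 23
σ = (4, 1, 2, 3): 26 + 10 + 9 + 9 = 54
σ = (4, 1, 3, 2): 26 + 10 + 29 + (-9) = 56
σ = (4, 2, 1, 3): 26 + (-9) + 2 + 9 = 28
σ = (4, 2, 3, 1): 26 + (-9) + 29 + 10 = 56
σ = (4, 3, 1, 2): 26 + 25 + 2 + (-9) = 44
σ = (4, 3, 2, 1): 26 + 25 + 9 + 10 = 70
Optimal value attained by: σ = (2, 3, 4, 1).
Answer: det⊕(M) = 78; verdict: NONSINGULAR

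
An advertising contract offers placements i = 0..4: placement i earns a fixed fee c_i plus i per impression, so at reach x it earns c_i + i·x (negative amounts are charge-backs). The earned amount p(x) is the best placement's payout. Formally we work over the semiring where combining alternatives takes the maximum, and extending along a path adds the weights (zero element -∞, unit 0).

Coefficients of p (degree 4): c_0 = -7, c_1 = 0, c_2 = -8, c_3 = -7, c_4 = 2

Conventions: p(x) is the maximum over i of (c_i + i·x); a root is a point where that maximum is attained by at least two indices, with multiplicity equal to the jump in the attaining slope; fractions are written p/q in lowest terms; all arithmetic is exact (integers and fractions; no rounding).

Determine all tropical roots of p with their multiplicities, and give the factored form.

hull edge (i=0, c=-7) to (i=1, c=0): slope 7, span 1
hull edge (i=1, c=0) to (i=4, c=2): slope 2/3, span 3
Factored form: p(x) = 2 ⊗ (x ⊕ (-7)) ⊗ (x ⊕ (-2/3)) ⊗ (x ⊕ (-2/3)) ⊗ (x ⊕ (-2/3))
Answer: roots = -7 (mult 1), -2/3 (mult 3)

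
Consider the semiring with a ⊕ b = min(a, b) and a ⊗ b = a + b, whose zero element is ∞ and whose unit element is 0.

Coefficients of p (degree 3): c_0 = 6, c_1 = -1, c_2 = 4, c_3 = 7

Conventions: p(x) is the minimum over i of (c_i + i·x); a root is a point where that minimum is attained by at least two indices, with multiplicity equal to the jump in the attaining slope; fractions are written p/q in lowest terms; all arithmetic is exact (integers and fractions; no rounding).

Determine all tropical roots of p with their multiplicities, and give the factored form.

hull edge (i=0, c=6) to (i=1, c=-1): slope -7, span 1
hull edge (i=1, c=-1) to (i=3, c=7): slope 4, span 2
Factored form: p(x) = 7 ⊗ (x ⊕ (-4)) ⊗ (x ⊕ (-4)) ⊗ (x ⊕ 7)
Answer: roots = -4 (mult 2), 7 (mult 1)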